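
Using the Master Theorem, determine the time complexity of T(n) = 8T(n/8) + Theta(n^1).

Master Theorem for T(n) = 8T(n/8) + O(n^1):

a = 8, b = 8, c = 1
log_b(a) = log_8(8) = 1.0000

Case 2: c = 1 = log_8(8) = 1.0000
T(n) = O(n^1 log n) = O(n log n)

For T(n) = 8T(n/8) + O(n^1): log_8(8) = 1.0000. This is Case 2 of the Master Theorem (c = log_b(a), equal work at all levels), giving O(n log n).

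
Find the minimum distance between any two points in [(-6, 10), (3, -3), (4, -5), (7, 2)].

Computing all pairwise distances among 4 points:

d((-6, 10), (3, -3)) = 15.8114
d((-6, 10), (4, -5)) = 18.0278
d((-6, 10), (7, 2)) = 15.2643
d((3, -3), (4, -5)) = 2.2361 <-- minimum
d((3, -3), (7, 2)) = 6.4031
d((4, -5), (7, 2)) = 7.6158

Closest pair: (3, -3) and (4, -5) with distance 2.2361

The closest pair is (3, -3) and (4, -5) with Euclidean distance 2.2361. For 4 points, brute-force pairwise comparison is shown above. For large n, the divide-and-conquer algorithm (sort by x, recurse on halves, check the dividing strip) achieves O(n log n).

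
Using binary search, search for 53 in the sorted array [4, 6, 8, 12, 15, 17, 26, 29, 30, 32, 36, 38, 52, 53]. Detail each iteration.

Binary search for 53 in [4, 6, 8, 12, 15, 17, 26, 29, 30, 32, 36, 38, 52, 53]:

lo=0, hi=13, mid=6, arr[mid]=26 -> 26 < 53, search right half
lo=7, hi=13, mid=10, arr[mid]=36 -> 36 < 53, search right half
lo=11, hi=13, mid=12, arr[mid]=52 -> 52 < 53, search right half
lo=13, hi=13, mid=13, arr[mid]=53 -> Found target at index 13!

Binary search finds 53 at index 13 after 4 comparisons. The search repeatedly halves the search space by comparing with the middle element.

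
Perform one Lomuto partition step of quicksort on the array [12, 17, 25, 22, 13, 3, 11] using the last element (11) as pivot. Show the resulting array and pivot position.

Lomuto partition with pivot = 11:

Initial array: [12, 17, 25, 22, 13, 3, 11]

arr[0]=12 > 11: no swap
arr[1]=17 > 11: no swap
arr[2]=25 > 11: no swap
arr[3]=22 > 11: no swap
arr[4]=13 > 11: no swap
arr[5]=3 <= 11: swap with position 0, array becomes [3, 17, 25, 22, 13, 12, 11]

Place pivot at position 1: [3, 11, 25, 22, 13, 12, 17]
Pivot position: 1

After partitioning with pivot 11, the array becomes [3, 11, 25, 22, 13, 12, 17]. The pivot is placed at index 1. All elements to the left of the pivot are <= 11, and all elements to the right are > 11.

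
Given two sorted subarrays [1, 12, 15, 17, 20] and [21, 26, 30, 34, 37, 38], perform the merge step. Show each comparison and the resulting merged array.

Merging process:

Compare 1 vs 21: take 1 from left. Merged: [1]
Compare 12 vs 21: take 12 from left. Merged: [1, 12]
Compare 15 vs 21: take 15 from left. Merged: [1, 12, 15]
Compare 17 vs 21: take 17 from left. Merged: [1, 12, 15, 17]
Compare 20 vs 21: take 20 from left. Merged: [1, 12, 15, 17, 20]
Append remaining from right: [21, 26, 30, 34, 37, 38]. Merged: [1, 12, 15, 17, 20, 21, 26, 30, 34, 37, 38]

Final merged array: [1, 12, 15, 17, 20, 21, 26, 30, 34, 37, 38]
Total comparisons: 5

The merged array is [1, 12, 15, 17, 20, 21, 26, 30, 34, 37, 38], requiring 5 comparisons. The merge step runs in O(n) time where n is the total number of elements.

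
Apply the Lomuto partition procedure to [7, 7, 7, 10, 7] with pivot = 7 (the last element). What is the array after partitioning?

Lomuto partition with pivot = 7:

Initial array: [7, 7, 7, 10, 7]

arr[0]=7 <= 7: swap with position 0, array becomes [7, 7, 7, 10, 7]
arr[1]=7 <= 7: swap with position 1, array becomes [7, 7, 7, 10, 7]
arr[2]=7 <= 7: swap with position 2, array becomes [7, 7, 7, 10, 7]
arr[3]=10 > 7: no swap

Place pivot at position 3: [7, 7, 7, 7, 10]
Pivot position: 3

After partitioning with pivot 7, the array becomes [7, 7, 7, 7, 10]. The pivot is placed at index 3. All elements to the left of the pivot are <= 7, and all elements to the right are > 7.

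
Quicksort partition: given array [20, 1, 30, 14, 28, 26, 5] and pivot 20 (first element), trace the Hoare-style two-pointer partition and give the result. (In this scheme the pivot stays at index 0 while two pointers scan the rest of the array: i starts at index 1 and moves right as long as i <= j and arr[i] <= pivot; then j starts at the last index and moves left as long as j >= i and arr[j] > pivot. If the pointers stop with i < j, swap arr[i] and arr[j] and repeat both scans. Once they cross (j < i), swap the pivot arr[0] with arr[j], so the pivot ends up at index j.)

Hoare-style two-pointer partition with pivot = 20:

Initial array: [20, 1, 30, 14, 28, 26, 5]

Pointers start at i = 1, j = 6.
i stops at index 2 (arr[2]=30 > 20), j stops at index 6 (arr[6]=5 <= 20): swap arr[2] and arr[6], array becomes [20, 1, 5, 14, 28, 26, 30]
i ends at 4, j ends at 3: the pointers have crossed (j < i), so scanning stops.

Swap pivot arr[0] with arr[3] to place pivot at position 3: [14, 1, 5, 20, 28, 26, 30]
Pivot position: 3

After partitioning with pivot 20, the array becomes [14, 1, 5, 20, 28, 26, 30]. The pivot is placed at index 3. All elements to the left of the pivot are <= 20, and all elements to the right are > 20.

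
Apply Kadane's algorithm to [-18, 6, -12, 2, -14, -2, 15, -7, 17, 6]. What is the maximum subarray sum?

Using Kadane's algorithm on [-18, 6, -12, 2, -14, -2, 15, -7, 17, 6]:

Scanning through the array:
Position 1 (value 6): max_ending_here = 6, max_so_far = 6
Position 2 (value -12): max_ending_here = -6, max_so_far = 6
Position 3 (value 2): max_ending_here = 2, max_so_far = 6
Position 4 (value -14): max_ending_here = -12, max_so_far = 6
Position 5 (value -2): max_ending_here = -2, max_so_far = 6
Position 6 (value 15): max_ending_here = 15, max_so_far = 15
Position 7 (value -7): max_ending_here = 8, max_so_far = 15
Position 8 (value 17): max_ending_here = 25, max_so_far = 25
Position 9 (value 6): max_ending_here = 31, max_so_far = 31

Maximum subarray: [15, -7, 17, 6]
Maximum sum: 31

The maximum subarray is [15, -7, 17, 6] with sum 31. This subarray runs from index 6 to index 9.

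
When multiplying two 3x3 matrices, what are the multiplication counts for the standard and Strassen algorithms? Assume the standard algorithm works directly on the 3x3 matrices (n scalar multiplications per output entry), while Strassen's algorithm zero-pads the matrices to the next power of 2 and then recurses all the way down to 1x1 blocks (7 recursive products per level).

Matrix multiplication for 3x3 matrices:

Strassen's algorithm requires power-of-2 dimensions. Pad 3x3 to 4x4 (next power of 2).

Standard algorithm: 3^3 = 27 multiplications
Strassen's algorithm: 7^(log2(4)) = 7^2 = 49 multiplications
Difference: 27 - 49 = -22 (Strassen uses MORE here due to padding overhead — for small or just-over-power-of-2 n, padding can outweigh the per-level savings)

Standard: 27 multiplications (3^3). Strassen: 49 multiplications (7^2, after padding to 4x4). Strassen reduces 8 recursive multiplications to 7 at each level.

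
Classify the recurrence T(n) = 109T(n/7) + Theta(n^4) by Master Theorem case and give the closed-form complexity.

Master Theorem for T(n) = 109T(n/7) + O(n^4):

a = 109, b = 7, c = 4
log_b(a) = log_7(109) = 2.4109

Case 3: c = 4 > log_7(109) = 2.4109
T(n) = O(n^4) = O(n^4)

For T(n) = 109T(n/7) + O(n^4): log_7(109) = 2.4109. This is Case 3 of the Master Theorem (c > log_b(a), work dominated by root), giving O(n^4).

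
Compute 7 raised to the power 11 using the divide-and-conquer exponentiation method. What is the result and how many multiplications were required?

Computing 7^11 by squaring (build up from 7^1; each line after the first costs one multiplication):

7^1 = 7
7^2 = (7^1)^2 = 7^2 = 49
7^4 = (7^2)^2 = 49^2 = 2401
7^5 = 7 * 7^4 = 7 * 2401 = 16807
7^10 = (7^5)^2 = 16807^2 = 282475249
7^11 = 7 * 7^10 = 7 * 282475249 = 1977326743

Result: 1977326743
Multiplications needed: 5 (5 lines after 7^1)

7^11 = 1977326743. Using exponentiation by squaring, this requires 5 multiplications. The key idea: if the exponent is even, square the half-power; if odd, multiply by the base once.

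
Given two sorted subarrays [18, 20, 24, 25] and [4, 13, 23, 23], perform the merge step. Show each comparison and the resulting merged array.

Merging process:

Compare 18 vs 4: take 4 from right. Merged: [4]
Compare 18 vs 13: take 13 from right. Merged: [4, 13]
Compare 18 vs 23: take 18 from left. Merged: [4, 13, 18]
Compare 20 vs 23: take 20 from left. Merged: [4, 13, 18, 20]
Compare 24 vs 23: take 23 from right. Merged: [4, 13, 18, 20, 23]
Compare 24 vs 23: take 23 from right. Merged: [4, 13, 18, 20, 23, 23]
Append remaining from left: [24, 25]. Merged: [4, 13, 18, 20, 23, 23, 24, 25]

Final merged array: [4, 13, 18, 20, 23, 23, 24, 25]
Total comparisons: 6

The merged array is [4, 13, 18, 20, 23, 23, 24, 25], requiring 6 comparisons. The merge step runs in O(n) time where n is the total number of elements.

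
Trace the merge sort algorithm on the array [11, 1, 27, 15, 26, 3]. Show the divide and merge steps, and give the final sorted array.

Merge sort trace:

Split: [11, 1, 27, 15, 26, 3] -> [11, 1, 27] and [15, 26, 3]
  Split: [11, 1, 27] -> [11] and [1, 27]
    Split: [1, 27] -> [1] and [27]
    Merge: [1] + [27] -> [1, 27]
  Merge: [11] + [1, 27] -> [1, 11, 27]
  Split: [15, 26, 3] -> [15] and [26, 3]
    Split: [26, 3] -> [26] and [3]
    Merge: [26] + [3] -> [3, 26]
  Merge: [15] + [3, 26] -> [3, 15, 26]
Merge: [1, 11, 27] + [3, 15, 26] -> [1, 3, 11, 15, 26, 27]

Final sorted array: [1, 3, 11, 15, 26, 27]

The merge sort proceeds by recursively splitting the array and merging sorted halves.
After all merges, the sorted array is [1, 3, 11, 15, 26, 27].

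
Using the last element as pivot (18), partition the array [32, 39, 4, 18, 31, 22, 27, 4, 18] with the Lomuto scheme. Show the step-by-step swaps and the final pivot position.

Lomuto partition with pivot = 18:

Initial array: [32, 39, 4, 18, 31, 22, 27, 4, 18]

arr[0]=32 > 18: no swap
arr[1]=39 > 18: no swap
arr[2]=4 <= 18: swap with position 0, array becomes [4, 39, 32, 18, 31, 22, 27, 4, 18]
arr[3]=18 <= 18: swap with position 1, array becomes [4, 18, 32, 39, 31, 22, 27, 4, 18]
arr[4]=31 > 18: no swap
arr[5]=22 > 18: no swap
arr[6]=27 > 18: no swap
arr[7]=4 <= 18: swap with position 2, array becomes [4, 18, 4, 39, 31, 22, 27, 32, 18]

Place pivot at position 3: [4, 18, 4, 18, 31, 22, 27, 32, 39]
Pivot position: 3

After partitioning with pivot 18, the array becomes [4, 18, 4, 18, 31, 22, 27, 32, 39]. The pivot is placed at index 3. All elements to the left of the pivot are <= 18, and all elements to the right are > 18.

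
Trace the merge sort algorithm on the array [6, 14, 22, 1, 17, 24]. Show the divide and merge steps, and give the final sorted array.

Merge sort trace:

Split: [6, 14, 22, 1, 17, 24] -> [6, 14, 22] and [1, 17, 24]
  Split: [6, 14, 22] -> [6] and [14, 22]
    Split: [14, 22] -> [14] and [22]
    Merge: [14] + [22] -> [14, 22]
  Merge: [6] + [14, 22] -> [6, 14, 22]
  Split: [1, 17, 24] -> [1] and [17, 24]
    Split: [17, 24] -> [17] and [24]
    Merge: [17] + [24] -> [17, 24]
  Merge: [1] + [17, 24] -> [1, 17, 24]
Merge: [6, 14, 22] + [1, 17, 24] -> [1, 6, 14, 17, 22, 24]

Final sorted array: [1, 6, 14, 17, 22, 24]

The merge sort proceeds by recursively splitting the array and merging sorted halves.
After all merges, the sorted array is [1, 6, 14, 17, 22, 24].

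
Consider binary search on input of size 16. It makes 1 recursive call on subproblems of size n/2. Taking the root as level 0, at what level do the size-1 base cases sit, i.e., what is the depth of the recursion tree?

For divide and conquer with division factor 2:

Problem sizes at each level:
Level 0: 16
Level 1: 8
Level 2: 4
Level 3: 2
Level 4: 1

The root is level 0 and the size-1 base case is level 4 (the tree spans levels 0 through 4, i.e. 5 levels counting the root), so the depth is the number of divisions: log_2(16) = 4

The recursion tree depth is log_2(16) = 4. At each level, the problem size is divided by 2, so it takes 4 divisions to reduce to a base case of size 1. The algorithm makes 1 recursive call at each level.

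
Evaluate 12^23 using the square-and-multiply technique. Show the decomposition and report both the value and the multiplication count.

Computing 12^23 by squaring (build up from 12^1; each line after the first costs one multiplication):

12^1 = 12
12^2 = (12^1)^2 = 12^2 = 144
12^4 = (12^2)^2 = 144^2 = 20736
12^5 = 12 * 12^4 = 12 * 20736 = 248832
12^10 = (12^5)^2 = 248832^2 = 61917364224
12^11 = 12 * 12^10 = 12 * 61917364224 = 743008370688
12^22 = (12^11)^2 = 743008370688^2 = 552061438912436417593344
12^23 = 12 * 12^22 = 12 * 552061438912436417593344 = 6624737266949237011120128

Result: 6624737266949237011120128
Multiplications needed: 7 (7 lines after 12^1)

12^23 = 6624737266949237011120128. Using exponentiation by squaring, this requires 7 multiplications. The key idea: if the exponent is even, square the half-power; if odd, multiply by the base once.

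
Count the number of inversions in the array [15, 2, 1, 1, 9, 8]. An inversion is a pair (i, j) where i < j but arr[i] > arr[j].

Finding inversions in [15, 2, 1, 1, 9, 8]:

(0, 1): arr[0]=15 > arr[1]=2
(0, 2): arr[0]=15 > arr[2]=1
(0, 3): arr[0]=15 > arr[3]=1
(0, 4): arr[0]=15 > arr[4]=9
(0, 5): arr[0]=15 > arr[5]=8
(1, 2): arr[1]=2 > arr[2]=1
(1, 3): arr[1]=2 > arr[3]=1
(4, 5): arr[4]=9 > arr[5]=8

Total inversions: 8

The array has 8 inversion(s): (0,1), (0,2), (0,3), (0,4), (0,5), (1,2), (1,3), (4,5). Each pair (i,j) satisfies i < j and arr[i] > arr[j].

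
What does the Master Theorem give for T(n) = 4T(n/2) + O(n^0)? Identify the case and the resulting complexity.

Master Theorem for T(n) = 4T(n/2) + O(n^0):

a = 4, b = 2, c = 0
log_b(a) = log_2(4) = 2.0000

Case 1: c = 0 < log_2(4) = 2.0000
T(n) = O(n^(log_2 4)) = O(n^2)

For T(n) = 4T(n/2) + O(n^0): log_2(4) = 2.0000. This is Case 1 of the Master Theorem (c < log_b(a), work dominated by leaves), giving O(n^2).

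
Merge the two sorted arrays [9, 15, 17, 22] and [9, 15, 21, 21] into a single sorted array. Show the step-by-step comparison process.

Merging process:

Compare 9 vs 9: take 9 from left. Merged: [9]
Compare 15 vs 9: take 9 from right. Merged: [9, 9]
Compare 15 vs 15: take 15 from left. Merged: [9, 9, 15]
Compare 17 vs 15: take 15 from right. Merged: [9, 9, 15, 15]
Compare 17 vs 21: take 17 from left. Merged: [9, 9, 15, 15, 17]
Compare 22 vs 21: take 21 from right. Merged: [9, 9, 15, 15, 17, 21]
Compare 22 vs 21: take 21 from right. Merged: [9, 9, 15, 15, 17, 21, 21]
Append remaining from left: [22]. Merged: [9, 9, 15, 15, 17, 21, 21, 22]

Final merged array: [9, 9, 15, 15, 17, 21, 21, 22]
Total comparisons: 7

The merged array is [9, 9, 15, 15, 17, 21, 21, 22], requiring 7 comparisons. The merge step runs in O(n) time where n is the total number of elements.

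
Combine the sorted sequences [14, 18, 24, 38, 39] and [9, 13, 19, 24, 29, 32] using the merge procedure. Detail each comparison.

Merging process:

Compare 14 vs 9: take 9 from right. Merged: [9]
Compare 14 vs 13: take 13 from right. Merged: [9, 13]
Compare 14 vs 19: take 14 from left. Merged: [9, 13, 14]
Compare 18 vs 19: take 18 from left. Merged: [9, 13, 14, 18]
Compare 24 vs 19: take 19 from right. Merged: [9, 13, 14, 18, 19]
Compare 24 vs 24: take 24 from left. Merged: [9, 13, 14, 18, 19, 24]
Compare 38 vs 24: take 24 from right. Merged: [9, 13, 14, 18, 19, 24, 24]
Compare 38 vs 29: take 29 from right. Merged: [9, 13, 14, 18, 19, 24, 24, 29]
Compare 38 vs 32: take 32 from right. Merged: [9, 13, 14, 18, 19, 24, 24, 29, 32]
Append remaining from left: [38, 39]. Merged: [9, 13, 14, 18, 19, 24, 24, 29, 32, 38, 39]

Final merged array: [9, 13, 14, 18, 19, 24, 24, 29, 32, 38, 39]
Total comparisons: 9

The merged array is [9, 13, 14, 18, 19, 24, 24, 29, 32, 38, 39], requiring 9 comparisons. The merge step runs in O(n) time where n is the total number of elements.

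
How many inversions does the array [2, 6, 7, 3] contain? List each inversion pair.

Finding inversions in [2, 6, 7, 3]:

(1, 3): arr[1]=6 > arr[3]=3
(2, 3): arr[2]=7 > arr[3]=3

Total inversions: 2

The array has 2 inversion(s): (1,3), (2,3). Each pair (i,j) satisfies i < j and arr[i] > arr[j].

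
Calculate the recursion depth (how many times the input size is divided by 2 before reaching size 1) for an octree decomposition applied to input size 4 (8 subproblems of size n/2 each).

For divide and conquer with division factor 2:

Problem sizes at each level:
Level 0: 4
Level 1: 2
Level 2: 1

The root is level 0 and the size-1 base case is level 2 (the tree spans levels 0 through 2, i.e. 3 levels counting the root), so the depth is the number of divisions: log_2(4) = 2

The recursion tree depth is log_2(4) = 2. At each level, the problem size is divided by 2, so it takes 2 divisions to reduce to a base case of size 1. The algorithm makes 8 recursive calls at each level.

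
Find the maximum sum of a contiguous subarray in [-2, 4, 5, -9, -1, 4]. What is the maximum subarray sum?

Using Kadane's algorithm on [-2, 4, 5, -9, -1, 4]:

Scanning through the array:
Position 1 (value 4): max_ending_here = 4, max_so_far = 4
Position 2 (value 5): max_ending_here = 9, max_so_far = 9
Position 3 (value -9): max_ending_here = 0, max_so_far = 9
Position 4 (value -1): max_ending_here = -1, max_so_far = 9
Position 5 (value 4): max_ending_here = 4, max_so_far = 9

Maximum subarray: [4, 5]
Maximum sum: 9

The maximum subarray is [4, 5] with sum 9. This subarray runs from index 1 to index 2.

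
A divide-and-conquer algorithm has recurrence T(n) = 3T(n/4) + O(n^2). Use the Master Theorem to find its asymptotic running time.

Master Theorem for T(n) = 3T(n/4) + O(n^2):

a = 3, b = 4, c = 2
log_b(a) = log_4(3) = 0.7925

Case 3: c = 2 > log_4(3) = 0.7925
T(n) = O(n^2) = O(n^2)

For T(n) = 3T(n/4) + O(n^2): log_4(3) = 0.7925. This is Case 3 of the Master Theorem (c > log_b(a), work dominated by root), giving O(n^2).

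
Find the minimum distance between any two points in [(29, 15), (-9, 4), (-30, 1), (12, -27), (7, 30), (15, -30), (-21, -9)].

Computing all pairwise distances among 7 points:

d((29, 15), (-9, 4)) = 39.5601
d((29, 15), (-30, 1)) = 60.6383
d((29, 15), (12, -27)) = 45.31
d((29, 15), (7, 30)) = 26.6271
d((29, 15), (15, -30)) = 47.1275
d((29, 15), (-21, -9)) = 55.4617
d((-9, 4), (-30, 1)) = 21.2132
d((-9, 4), (12, -27)) = 37.4433
d((-9, 4), (7, 30)) = 30.5287
d((-9, 4), (15, -30)) = 41.6173
d((-9, 4), (-21, -9)) = 17.6918
d((-30, 1), (12, -27)) = 50.4777
d((-30, 1), (7, 30)) = 47.0106
d((-30, 1), (15, -30)) = 54.6443
d((-30, 1), (-21, -9)) = 13.4536
d((12, -27), (7, 30)) = 57.2189
d((12, -27), (15, -30)) = 4.2426 <-- minimum
d((12, -27), (-21, -9)) = 37.5899
d((7, 30), (15, -30)) = 60.531
d((7, 30), (-21, -9)) = 48.0104
d((15, -30), (-21, -9)) = 41.6773

Closest pair: (12, -27) and (15, -30) with distance 4.2426

The closest pair is (12, -27) and (15, -30) with Euclidean distance 4.2426. For 7 points, brute-force pairwise comparison is shown above. For large n, the divide-and-conquer algorithm (sort by x, recurse on halves, check the dividing strip) achieves O(n log n).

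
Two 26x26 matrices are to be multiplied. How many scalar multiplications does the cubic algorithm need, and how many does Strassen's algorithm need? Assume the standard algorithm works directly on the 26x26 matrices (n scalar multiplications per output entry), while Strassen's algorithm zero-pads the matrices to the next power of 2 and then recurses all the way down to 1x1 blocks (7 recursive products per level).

Matrix multiplication for 26x26 matrices:

Strassen's algorithm requires power-of-2 dimensions. Pad 26x26 to 32x32 (next power of 2).

Standard algorithm: 26^3 = 17576 multiplications
Strassen's algorithm: 7^(log2(32)) = 7^5 = 16807 multiplications
Savings: 17576 - 16807 = 769 multiplications

Standard: 17576 multiplications (26^3). Strassen: 16807 multiplications (7^5, after padding to 32x32). Strassen reduces 8 recursive multiplications to 7 at each level.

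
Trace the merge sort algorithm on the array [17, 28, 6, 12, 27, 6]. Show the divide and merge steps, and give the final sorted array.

Merge sort trace:

Split: [17, 28, 6, 12, 27, 6] -> [17, 28, 6] and [12, 27, 6]
  Split: [17, 28, 6] -> [17] and [28, 6]
    Split: [28, 6] -> [28] and [6]
    Merge: [28] + [6] -> [6, 28]
  Merge: [17] + [6, 28] -> [6, 17, 28]
  Split: [12, 27, 6] -> [12] and [27, 6]
    Split: [27, 6] -> [27] and [6]
    Merge: [27] + [6] -> [6, 27]
  Merge: [12] + [6, 27] -> [6, 12, 27]
Merge: [6, 17, 28] + [6, 12, 27] -> [6, 6, 12, 17, 27, 28]

Final sorted array: [6, 6, 12, 17, 27, 28]

The merge sort proceeds by recursively splitting the array and merging sorted halves.
After all merges, the sorted array is [6, 6, 12, 17, 27, 28].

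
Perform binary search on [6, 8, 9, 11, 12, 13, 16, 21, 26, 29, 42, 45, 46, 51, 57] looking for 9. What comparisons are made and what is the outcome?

Binary search for 9 in [6, 8, 9, 11, 12, 13, 16, 21, 26, 29, 42, 45, 46, 51, 57]:

lo=0, hi=14, mid=7, arr[mid]=21 -> 21 > 9, search left half
lo=0, hi=6, mid=3, arr[mid]=11 -> 11 > 9, search left half
lo=0, hi=2, mid=1, arr[mid]=8 -> 8 < 9, search right half
lo=2, hi=2, mid=2, arr[mid]=9 -> Found target at index 2!

Binary search finds 9 at index 2 after 4 comparisons. The search repeatedly halves the search space by comparing with the middle element.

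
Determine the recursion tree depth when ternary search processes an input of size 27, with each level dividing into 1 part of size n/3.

For divide and conquer with division factor 3:

Problem sizes at each level:
Level 0: 27
Level 1: 9
Level 2: 3
Level 3: 1

The root is level 0 and the size-1 base case is level 3 (the tree spans levels 0 through 3, i.e. 4 levels counting the root), so the depth is the number of divisions: log_3(27) = 3

The recursion tree depth is log_3(27) = 3. At each level, the problem size is divided by 3, so it takes 3 divisions to reduce to a base case of size 1. The algorithm makes 1 recursive call at each level.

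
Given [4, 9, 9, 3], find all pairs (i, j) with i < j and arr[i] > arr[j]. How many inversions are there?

Finding inversions in [4, 9, 9, 3]:

(0, 3): arr[0]=4 > arr[3]=3
(1, 3): arr[1]=9 > arr[3]=3
(2, 3): arr[2]=9 > arr[3]=3

Total inversions: 3

The array has 3 inversion(s): (0,3), (1,3), (2,3). Each pair (i,j) satisfies i < j and arr[i] > arr[j].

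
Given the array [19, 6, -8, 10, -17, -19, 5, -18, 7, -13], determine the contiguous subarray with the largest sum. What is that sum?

Using Kadane's algorithm on [19, 6, -8, 10, -17, -19, 5, -18, 7, -13]:

Scanning through the array:
Position 1 (value 6): max_ending_here = 25, max_so_far = 25
Position 2 (value -8): max_ending_here = 17, max_so_far = 25
Position 3 (value 10): max_ending_here = 27, max_so_far = 27
Position 4 (value -17): max_ending_here = 10, max_so_far = 27
Position 5 (value -19): max_ending_here = -9, max_so_far = 27
Position 6 (value 5): max_ending_here = 5, max_so_far = 27
Position 7 (value -18): max_ending_here = -13, max_so_far = 27
Position 8 (value 7): max_ending_here = 7, max_so_far = 27
Position 9 (value -13): max_ending_here = -6, max_so_far = 27

Maximum subarray: [19, 6, -8, 10]
Maximum sum: 27

The maximum subarray is [19, 6, -8, 10] with sum 27. This subarray runs from index 0 to index 3.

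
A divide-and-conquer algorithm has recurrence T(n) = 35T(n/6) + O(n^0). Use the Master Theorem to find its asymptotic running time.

Master Theorem for T(n) = 35T(n/6) + O(n^0):

a = 35, b = 6, c = 0
log_b(a) = log_6(35) = 1.9843

Case 1: c = 0 < log_6(35) = 1.9843
T(n) = O(n^(log_6 35))

For T(n) = 35T(n/6) + O(n^0): log_6(35) = 1.9843. This is Case 1 of the Master Theorem (c < log_b(a), work dominated by leaves), giving O(n^(log_6 35)).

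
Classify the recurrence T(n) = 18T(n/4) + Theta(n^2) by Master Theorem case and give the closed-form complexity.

Master Theorem for T(n) = 18T(n/4) + O(n^2):

a = 18, b = 4, c = 2
log_b(a) = log_4(18) = 2.0850

Case 1: c = 2 < log_4(18) = 2.0850
T(n) = O(n^(log_4 18))

For T(n) = 18T(n/4) + O(n^2): log_4(18) = 2.0850. This is Case 1 of the Master Theorem (c < log_b(a), work dominated by leaves), giving O(n^(log_4 18)).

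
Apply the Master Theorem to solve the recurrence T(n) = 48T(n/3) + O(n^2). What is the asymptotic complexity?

Master Theorem for T(n) = 48T(n/3) + O(n^2):

a = 48, b = 3, c = 2
log_b(a) = log_3(48) = 3.5237

Case 1: c = 2 < log_3(48) = 3.5237
T(n) = O(n^(log_3 48))

For T(n) = 48T(n/3) + O(n^2): log_3(48) = 3.5237. This is Case 1 of the Master Theorem (c < log_b(a), work dominated by leaves), giving O(n^(log_3 48)).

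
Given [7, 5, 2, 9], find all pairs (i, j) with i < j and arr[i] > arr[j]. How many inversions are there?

Finding inversions in [7, 5, 2, 9]:

(0, 1): arr[0]=7 > arr[1]=5
(0, 2): arr[0]=7 > arr[2]=2
(1, 2): arr[1]=5 > arr[2]=2

Total inversions: 3

The array has 3 inversion(s): (0,1), (0,2), (1,2). Each pair (i,j) satisfies i < j and arr[i] > arr[j].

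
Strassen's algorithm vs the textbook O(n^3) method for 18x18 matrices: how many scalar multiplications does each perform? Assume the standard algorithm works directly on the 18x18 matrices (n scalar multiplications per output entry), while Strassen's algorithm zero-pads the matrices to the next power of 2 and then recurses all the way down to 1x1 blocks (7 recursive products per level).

Matrix multiplication for 18x18 matrices:

Strassen's algorithm requires power-of-2 dimensions. Pad 18x18 to 32x32 (next power of 2).

Standard algorithm: 18^3 = 5832 multiplications
Strassen's algorithm: 7^(log2(32)) = 7^5 = 16807 multiplications
Difference: 5832 - 16807 = -10975 (Strassen uses MORE here due to padding overhead — for small or just-over-power-of-2 n, padding can outweigh the per-level savings)

Standard: 5832 multiplications (18^3). Strassen: 16807 multiplications (7^5, after padding to 32x32). Strassen reduces 8 recursive multiplications to 7 at each level.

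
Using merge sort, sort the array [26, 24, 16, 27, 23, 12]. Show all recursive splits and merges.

Merge sort trace:

Split: [26, 24, 16, 27, 23, 12] -> [26, 24, 16] and [27, 23, 12]
  Split: [26, 24, 16] -> [26] and [24, 16]
    Split: [24, 16] -> [24] and [16]
    Merge: [24] + [16] -> [16, 24]
  Merge: [26] + [16, 24] -> [16, 24, 26]
  Split: [27, 23, 12] -> [27] and [23, 12]
    Split: [23, 12] -> [23] and [12]
    Merge: [23] + [12] -> [12, 23]
  Merge: [27] + [12, 23] -> [12, 23, 27]
Merge: [16, 24, 26] + [12, 23, 27] -> [12, 16, 23, 24, 26, 27]

Final sorted array: [12, 16, 23, 24, 26, 27]

The merge sort proceeds by recursively splitting the array and merging sorted halves.
After all merges, the sorted array is [12, 16, 23, 24, 26, 27].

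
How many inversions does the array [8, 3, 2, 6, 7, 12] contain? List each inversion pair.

Finding inversions in [8, 3, 2, 6, 7, 12]:

(0, 1): arr[0]=8 > arr[1]=3
(0, 2): arr[0]=8 > arr[2]=2
(0, 3): arr[0]=8 > arr[3]=6
(0, 4): arr[0]=8 > arr[4]=7
(1, 2): arr[1]=3 > arr[2]=2

Total inversions: 5

The array has 5 inversion(s): (0,1), (0,2), (0,3), (0,4), (1,2). Each pair (i,j) satisfies i < j and arr[i] > arr[j].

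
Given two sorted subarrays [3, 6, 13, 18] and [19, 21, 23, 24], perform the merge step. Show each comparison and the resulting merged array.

Merging process:

Compare 3 vs 19: take 3 from left. Merged: [3]
Compare 6 vs 19: take 6 from left. Merged: [3, 6]
Compare 13 vs 19: take 13 from left. Merged: [3, 6, 13]
Compare 18 vs 19: take 18 from left. Merged: [3, 6, 13, 18]
Append remaining from right: [19, 21, 23, 24]. Merged: [3, 6, 13, 18, 19, 21, 23, 24]

Final merged array: [3, 6, 13, 18, 19, 21, 23, 24]
Total comparisons: 4

The merged array is [3, 6, 13, 18, 19, 21, 23, 24], requiring 4 comparisons. The merge step runs in O(n) time where n is the total number of elements.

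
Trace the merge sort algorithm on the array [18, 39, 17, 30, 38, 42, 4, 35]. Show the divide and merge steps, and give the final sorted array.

Merge sort trace:

Split: [18, 39, 17, 30, 38, 42, 4, 35] -> [18, 39, 17, 30] and [38, 42, 4, 35]
  Split: [18, 39, 17, 30] -> [18, 39] and [17, 30]
    Split: [18, 39] -> [18] and [39]
    Merge: [18] + [39] -> [18, 39]
    Split: [17, 30] -> [17] and [30]
    Merge: [17] + [30] -> [17, 30]
  Merge: [18, 39] + [17, 30] -> [17, 18, 30, 39]
  Split: [38, 42, 4, 35] -> [38, 42] and [4, 35]
    Split: [38, 42] -> [38] and [42]
    Merge: [38] + [42] -> [38, 42]
    Split: [4, 35] -> [4] and [35]
    Merge: [4] + [35] -> [4, 35]
  Merge: [38, 42] + [4, 35] -> [4, 35, 38, 42]
Merge: [17, 18, 30, 39] + [4, 35, 38, 42] -> [4, 17, 18, 30, 35, 38, 39, 42]

Final sorted array: [4, 17, 18, 30, 35, 38, 39, 42]

The merge sort proceeds by recursively splitting the array and merging sorted halves.
After all merges, the sorted array is [4, 17, 18, 30, 35, 38, 39, 42].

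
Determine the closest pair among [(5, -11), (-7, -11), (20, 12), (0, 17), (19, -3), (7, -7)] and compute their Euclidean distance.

Computing all pairwise distances among 6 points:

d((5, -11), (-7, -11)) = 12.0
d((5, -11), (20, 12)) = 27.4591
d((5, -11), (0, 17)) = 28.4429
d((5, -11), (19, -3)) = 16.1245
d((5, -11), (7, -7)) = 4.4721 <-- minimum
d((-7, -11), (20, 12)) = 35.4683
d((-7, -11), (0, 17)) = 28.8617
d((-7, -11), (19, -3)) = 27.2029
d((-7, -11), (7, -7)) = 14.5602
d((20, 12), (0, 17)) = 20.6155
d((20, 12), (19, -3)) = 15.0333
d((20, 12), (7, -7)) = 23.0217
d((0, 17), (19, -3)) = 27.5862
d((0, 17), (7, -7)) = 25.0
d((19, -3), (7, -7)) = 12.6491

Closest pair: (5, -11) and (7, -7) with distance 4.4721

The closest pair is (5, -11) and (7, -7) with Euclidean distance 4.4721. For 6 points, brute-force pairwise comparison is shown above. For large n, the divide-and-conquer algorithm (sort by x, recurse on halves, check the dividing strip) achieves O(n log n).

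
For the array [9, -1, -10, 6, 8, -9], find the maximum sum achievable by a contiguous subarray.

Using Kadane's algorithm on [9, -1, -10, 6, 8, -9]:

Scanning through the array:
Position 1 (value -1): max_ending_here = 8, max_so_far = 9
Position 2 (value -10): max_ending_here = -2, max_so_far = 9
Position 3 (value 6): max_ending_here = 6, max_so_far = 9
Position 4 (value 8): max_ending_here = 14, max_so_far = 14
Position 5 (value -9): max_ending_here = 5, max_so_far = 14

Maximum subarray: [6, 8]
Maximum sum: 14

The maximum subarray is [6, 8] with sum 14. This subarray runs from index 3 to index 4.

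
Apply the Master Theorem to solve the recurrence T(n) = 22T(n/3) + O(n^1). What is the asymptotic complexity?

Master Theorem for T(n) = 22T(n/3) + O(n^1):

a = 22, b = 3, c = 1
log_b(a) = log_3(22) = 2.8136

Case 1: c = 1 < log_3(22) = 2.8136
T(n) = O(n^(log_3 22))

For T(n) = 22T(n/3) + O(n^1): log_3(22) = 2.8136. This is Case 1 of the Master Theorem (c < log_b(a), work dominated by leaves), giving O(n^(log_3 22)).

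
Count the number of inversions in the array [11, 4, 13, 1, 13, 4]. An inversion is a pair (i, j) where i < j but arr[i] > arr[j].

Finding inversions in [11, 4, 13, 1, 13, 4]:

(0, 1): arr[0]=11 > arr[1]=4
(0, 3): arr[0]=11 > arr[3]=1
(0, 5): arr[0]=11 > arr[5]=4
(1, 3): arr[1]=4 > arr[3]=1
(2, 3): arr[2]=13 > arr[3]=1
(2, 5): arr[2]=13 > arr[5]=4
(4, 5): arr[4]=13 > arr[5]=4

Total inversions: 7

The array has 7 inversion(s): (0,1), (0,3), (0,5), (1,3), (2,3), (2,5), (4,5). Each pair (i,j) satisfies i < j and arr[i] > arr[j].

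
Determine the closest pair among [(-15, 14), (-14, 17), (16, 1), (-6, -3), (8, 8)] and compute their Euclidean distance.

Computing all pairwise distances among 5 points:

d((-15, 14), (-14, 17)) = 3.1623 <-- minimum
d((-15, 14), (16, 1)) = 33.6155
d((-15, 14), (-6, -3)) = 19.2354
d((-15, 14), (8, 8)) = 23.7697
d((-14, 17), (16, 1)) = 34.0
d((-14, 17), (-6, -3)) = 21.5407
d((-14, 17), (8, 8)) = 23.7697
d((16, 1), (-6, -3)) = 22.3607
d((16, 1), (8, 8)) = 10.6301
d((-6, -3), (8, 8)) = 17.8045

Closest pair: (-15, 14) and (-14, 17) with distance 3.1623

The closest pair is (-15, 14) and (-14, 17) with Euclidean distance 3.1623. For 5 points, brute-force pairwise comparison is shown above. For large n, the divide-and-conquer algorithm (sort by x, recurse on halves, check the dividing strip) achieves O(n log n).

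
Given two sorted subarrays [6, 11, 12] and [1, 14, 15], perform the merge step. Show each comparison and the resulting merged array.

Merging process:

Compare 6 vs 1: take 1 from right. Merged: [1]
Compare 6 vs 14: take 6 from left. Merged: [1, 6]
Compare 11 vs 14: take 11 from left. Merged: [1, 6, 11]
Compare 12 vs 14: take 12 from left. Merged: [1, 6, 11, 12]
Append remaining from right: [14, 15]. Merged: [1, 6, 11, 12, 14, 15]

Final merged array: [1, 6, 11, 12, 14, 15]
Total comparisons: 4

The merged array is [1, 6, 11, 12, 14, 15], requiring 4 comparisons. The merge step runs in O(n) time where n is the total number of elements.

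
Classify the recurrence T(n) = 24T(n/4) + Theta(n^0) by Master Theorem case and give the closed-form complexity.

Master Theorem for T(n) = 24T(n/4) + O(n^0):

a = 24, b = 4, c = 0
log_b(a) = log_4(24) = 2.2925

Case 1: c = 0 < log_4(24) = 2.2925
T(n) = O(n^(log_4 24))

For T(n) = 24T(n/4) + O(n^0): log_4(24) = 2.2925. This is Case 1 of the Master Theorem (c < log_b(a), work dominated by leaves), giving O(n^(log_4 24)).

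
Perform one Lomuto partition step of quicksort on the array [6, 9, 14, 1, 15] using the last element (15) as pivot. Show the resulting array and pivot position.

Lomuto partition with pivot = 15:

Initial array: [6, 9, 14, 1, 15]

arr[0]=6 <= 15: swap with position 0, array becomes [6, 9, 14, 1, 15]
arr[1]=9 <= 15: swap with position 1, array becomes [6, 9, 14, 1, 15]
arr[2]=14 <= 15: swap with position 2, array becomes [6, 9, 14, 1, 15]
arr[3]=1 <= 15: swap with position 3, array becomes [6, 9, 14, 1, 15]

Place pivot at position 4: [6, 9, 14, 1, 15]
Pivot position: 4

After partitioning with pivot 15, the array becomes [6, 9, 14, 1, 15]. The pivot is placed at index 4. All elements to the left of the pivot are <= 15, and all elements to the right are > 15.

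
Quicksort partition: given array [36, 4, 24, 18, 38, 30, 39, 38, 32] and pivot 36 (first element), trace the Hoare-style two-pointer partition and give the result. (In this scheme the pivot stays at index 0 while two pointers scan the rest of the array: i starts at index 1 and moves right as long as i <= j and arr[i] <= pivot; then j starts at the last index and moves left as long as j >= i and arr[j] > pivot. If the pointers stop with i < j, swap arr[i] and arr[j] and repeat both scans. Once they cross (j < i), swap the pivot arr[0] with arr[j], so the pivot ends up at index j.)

Hoare-style two-pointer partition with pivot = 36:

Initial array: [36, 4, 24, 18, 38, 30, 39, 38, 32]

Pointers start at i = 1, j = 8.
i stops at index 4 (arr[4]=38 > 36), j stops at index 8 (arr[8]=32 <= 36): swap arr[4] and arr[8], array becomes [36, 4, 24, 18, 32, 30, 39, 38, 38]
i ends at 6, j ends at 5: the pointers have crossed (j < i), so scanning stops.

Swap pivot arr[0] with arr[5] to place pivot at position 5: [30, 4, 24, 18, 32, 36, 39, 38, 38]
Pivot position: 5

After partitioning with pivot 36, the array becomes [30, 4, 24, 18, 32, 36, 39, 38, 38]. The pivot is placed at index 5. All elements to the left of the pivot are <= 36, and all elements to the right are > 36.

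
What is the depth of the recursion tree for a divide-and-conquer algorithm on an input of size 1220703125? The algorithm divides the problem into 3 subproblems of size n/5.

For divide and conquer with division factor 5:

Problem sizes at each level:
Level 0: 1220703125
Level 1: 244140625
Level 2: 48828125
Level 3: 9765625
Level 4: 1953125
Level 5: 390625
Level 6: 78125
Level 7: 15625
Level 8: 3125
Level 9: 625
Level 10: 125
Level 11: 25
Level 12: 5
Level 13: 1

The root is level 0 and the size-1 base case is level 13 (the tree spans levels 0 through 13, i.e. 14 levels counting the root), so the depth is the number of divisions: log_5(1220703125) = 13

The recursion tree depth is log_5(1220703125) = 13. At each level, the problem size is divided by 5, so it takes 13 divisions to reduce to a base case of size 1. The algorithm makes 3 recursive calls at each level.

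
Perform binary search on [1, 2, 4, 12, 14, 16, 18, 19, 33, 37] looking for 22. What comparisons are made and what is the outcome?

Binary search for 22 in [1, 2, 4, 12, 14, 16, 18, 19, 33, 37]:

lo=0, hi=9, mid=4, arr[mid]=14 -> 14 < 22, search right half
lo=5, hi=9, mid=7, arr[mid]=19 -> 19 < 22, search right half
lo=8, hi=9, mid=8, arr[mid]=33 -> 33 > 22, search left half
lo=8 > hi=7, target 22 not found

Binary search determines that 22 is not in the array after 3 comparisons. The search space was exhausted without finding the target.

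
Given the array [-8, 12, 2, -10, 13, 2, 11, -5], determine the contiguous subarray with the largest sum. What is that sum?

Using Kadane's algorithm on [-8, 12, 2, -10, 13, 2, 11, -5]:

Scanning through the array:
Position 1 (value 12): max_ending_here = 12, max_so_far = 12
Position 2 (value 2): max_ending_here = 14, max_so_far = 14
Position 3 (value -10): max_ending_here = 4, max_so_far = 14
Position 4 (value 13): max_ending_here = 17, max_so_far = 17
Position 5 (value 2): max_ending_here = 19, max_so_far = 19
Position 6 (value 11): max_ending_here = 30, max_so_far = 30
Position 7 (value -5): max_ending_here = 25, max_so_far = 30

Maximum subarray: [12, 2, -10, 13, 2, 11]
Maximum sum: 30

The maximum subarray is [12, 2, -10, 13, 2, 11] with sum 30. This subarray runs from index 1 to index 6.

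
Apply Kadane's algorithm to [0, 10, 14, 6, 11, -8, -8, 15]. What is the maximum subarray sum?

Using Kadane's algorithm on [0, 10, 14, 6, 11, -8, -8, 15]:

Scanning through the array:
Position 1 (value 10): max_ending_here = 10, max_so_far = 10
Position 2 (value 14): max_ending_here = 24, max_so_far = 24
Position 3 (value 6): max_ending_here = 30, max_so_far = 30
Position 4 (value 11): max_ending_here = 41, max_so_far = 41
Position 5 (value -8): max_ending_here = 33, max_so_far = 41
Position 6 (value -8): max_ending_here = 25, max_so_far = 41
Position 7 (value 15): max_ending_here = 40, max_so_far = 41

Maximum subarray: [0, 10, 14, 6, 11]
Maximum sum: 41

The maximum subarray is [0, 10, 14, 6, 11] with sum 41. This subarray runs from index 0 to index 4.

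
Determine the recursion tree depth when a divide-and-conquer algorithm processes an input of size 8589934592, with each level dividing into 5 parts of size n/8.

For divide and conquer with division factor 8:

Problem sizes at each level:
Level 0: 8589934592
Level 1: 1073741824
Level 2: 134217728
Level 3: 16777216
Level 4: 2097152
Level 5: 262144
Level 6: 32768
Level 7: 4096
Level 8: 512
Level 9: 64
Level 10: 8
Level 11: 1

The root is level 0 and the size-1 base case is level 11 (the tree spans levels 0 through 11, i.e. 12 levels counting the root), so the depth is the number of divisions: log_8(8589934592) = 11

The recursion tree depth is log_8(8589934592) = 11. At each level, the problem size is divided by 8, so it takes 11 divisions to reduce to a base case of size 1. The algorithm makes 5 recursive calls at each level.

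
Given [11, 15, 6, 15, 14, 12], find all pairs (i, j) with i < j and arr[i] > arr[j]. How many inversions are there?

Finding inversions in [11, 15, 6, 15, 14, 12]:

(0, 2): arr[0]=11 > arr[2]=6
(1, 2): arr[1]=15 > arr[2]=6
(1, 4): arr[1]=15 > arr[4]=14
(1, 5): arr[1]=15 > arr[5]=12
(3, 4): arr[3]=15 > arr[4]=14
(3, 5): arr[3]=15 > arr[5]=12
(4, 5): arr[4]=14 > arr[5]=12

Total inversions: 7

The array has 7 inversion(s): (0,2), (1,2), (1,4), (1,5), (3,4), (3,5), (4,5). Each pair (i,j) satisfies i < j and arr[i] > arr[j].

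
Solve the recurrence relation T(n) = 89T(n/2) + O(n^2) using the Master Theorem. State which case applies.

Master Theorem for T(n) = 89T(n/2) + O(n^2):

a = 89, b = 2, c = 2
log_b(a) = log_2(89) = 6.4757

Case 1: c = 2 < log_2(89) = 6.4757
T(n) = O(n^(log_2 89))

For T(n) = 89T(n/2) + O(n^2): log_2(89) = 6.4757. This is Case 1 of the Master Theorem (c < log_b(a), work dominated by leaves), giving O(n^(log_2 89)).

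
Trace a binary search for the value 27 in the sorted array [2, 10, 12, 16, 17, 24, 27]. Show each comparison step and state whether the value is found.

Binary search for 27 in [2, 10, 12, 16, 17, 24, 27]:

lo=0, hi=6, mid=3, arr[mid]=16 -> 16 < 27, search right half
lo=4, hi=6, mid=5, arr[mid]=24 -> 24 < 27, search right half
lo=6, hi=6, mid=6, arr[mid]=27 -> Found target at index 6!

Binary search finds 27 at index 6 after 3 comparisons. The search repeatedly halves the search space by comparing with the middle element.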